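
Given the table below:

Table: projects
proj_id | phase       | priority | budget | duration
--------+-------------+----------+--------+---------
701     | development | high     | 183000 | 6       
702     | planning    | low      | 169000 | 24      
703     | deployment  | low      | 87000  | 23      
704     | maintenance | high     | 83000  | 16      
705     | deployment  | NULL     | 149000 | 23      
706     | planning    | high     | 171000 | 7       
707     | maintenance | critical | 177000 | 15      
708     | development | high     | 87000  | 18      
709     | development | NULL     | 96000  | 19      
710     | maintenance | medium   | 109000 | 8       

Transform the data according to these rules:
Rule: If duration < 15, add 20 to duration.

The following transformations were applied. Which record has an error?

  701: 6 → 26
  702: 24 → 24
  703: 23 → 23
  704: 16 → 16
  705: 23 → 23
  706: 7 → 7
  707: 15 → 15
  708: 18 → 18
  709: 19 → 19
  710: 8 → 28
Record 706 has an error. The correct transformed value should be 27, not 7.

Step 1: Check each record against the rule
Step 2: Record 706 has duration = 7
Step 3: Since 7 < 15, the bonus should have been applied
Step 4: Correct value = 27, but claimed value = 7
Conclusion: Record 706 has the error.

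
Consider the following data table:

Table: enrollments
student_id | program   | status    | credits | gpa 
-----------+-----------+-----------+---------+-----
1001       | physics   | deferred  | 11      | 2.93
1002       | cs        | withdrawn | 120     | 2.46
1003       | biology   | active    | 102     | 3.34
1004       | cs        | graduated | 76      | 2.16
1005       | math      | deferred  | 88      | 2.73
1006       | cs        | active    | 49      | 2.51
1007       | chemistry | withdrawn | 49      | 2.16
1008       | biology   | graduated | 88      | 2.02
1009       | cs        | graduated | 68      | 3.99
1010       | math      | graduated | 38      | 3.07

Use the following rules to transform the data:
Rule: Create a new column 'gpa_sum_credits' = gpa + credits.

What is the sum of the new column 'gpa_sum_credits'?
716.37

Step 1: For each record, compute gpa + credits
Example calculations:
  2.93 + 11 = 13.93
  2.46 + 120 = 122.46
  3.34 + 102 = 105.34
  ...
Step 2: Sum all derived values
Step 3: Total = 716.37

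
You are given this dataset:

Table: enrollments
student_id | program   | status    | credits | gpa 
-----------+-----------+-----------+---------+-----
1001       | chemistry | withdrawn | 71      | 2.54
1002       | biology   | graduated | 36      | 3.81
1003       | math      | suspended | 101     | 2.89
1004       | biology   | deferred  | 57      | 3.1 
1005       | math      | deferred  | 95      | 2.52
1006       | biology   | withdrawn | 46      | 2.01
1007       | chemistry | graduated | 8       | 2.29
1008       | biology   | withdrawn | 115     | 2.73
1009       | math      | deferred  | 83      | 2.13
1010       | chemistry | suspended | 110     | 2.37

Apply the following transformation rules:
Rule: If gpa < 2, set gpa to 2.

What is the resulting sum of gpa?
26.39

Step 1: 0 records have gpa < 2
Step 2: These records originally summed to 0
Step 3: After setting to minimum: 0 × 2 = 0
Step 4: Unaffected records sum: 26.39
Step 5: Final sum = 0 + 26.39 = 26.39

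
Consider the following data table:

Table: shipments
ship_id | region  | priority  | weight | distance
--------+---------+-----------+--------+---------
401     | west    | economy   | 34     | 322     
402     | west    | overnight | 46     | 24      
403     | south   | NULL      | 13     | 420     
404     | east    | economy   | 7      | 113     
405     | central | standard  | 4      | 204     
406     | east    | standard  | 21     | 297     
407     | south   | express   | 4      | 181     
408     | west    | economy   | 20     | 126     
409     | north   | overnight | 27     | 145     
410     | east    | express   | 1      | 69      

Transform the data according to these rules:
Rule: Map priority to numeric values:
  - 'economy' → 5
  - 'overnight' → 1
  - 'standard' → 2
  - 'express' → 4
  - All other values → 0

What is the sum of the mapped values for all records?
29

Step 1: Apply mapping to each record
Step 2: Count by status:
  'economy': 3 records × 5 = 15
  'overnight': 2 records × 1 = 2
  'standard': 2 records × 2 = 4
  'express': 2 records × 4 = 8
Step 3: Sum all mapped values = 29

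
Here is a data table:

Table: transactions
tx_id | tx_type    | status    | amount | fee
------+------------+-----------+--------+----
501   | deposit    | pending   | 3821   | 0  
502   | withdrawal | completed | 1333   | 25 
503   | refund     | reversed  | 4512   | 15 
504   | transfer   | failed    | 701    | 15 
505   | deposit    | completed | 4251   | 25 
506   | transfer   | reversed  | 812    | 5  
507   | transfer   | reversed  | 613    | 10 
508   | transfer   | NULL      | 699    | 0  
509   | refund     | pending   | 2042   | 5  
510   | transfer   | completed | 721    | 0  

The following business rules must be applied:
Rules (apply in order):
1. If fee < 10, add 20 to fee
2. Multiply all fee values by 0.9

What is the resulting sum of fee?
180.0

Step 1: Apply Rule 1 - Add 20 to records with fee < 10
  - 5 records affected: 10 + (5 × 20) = 110
  - Unaffected records: 90
  - Sum after Rule 1: 200
Step 2: Apply Rule 2 - Multiply all by 0.9
  - 200 × 0.9 = 180.0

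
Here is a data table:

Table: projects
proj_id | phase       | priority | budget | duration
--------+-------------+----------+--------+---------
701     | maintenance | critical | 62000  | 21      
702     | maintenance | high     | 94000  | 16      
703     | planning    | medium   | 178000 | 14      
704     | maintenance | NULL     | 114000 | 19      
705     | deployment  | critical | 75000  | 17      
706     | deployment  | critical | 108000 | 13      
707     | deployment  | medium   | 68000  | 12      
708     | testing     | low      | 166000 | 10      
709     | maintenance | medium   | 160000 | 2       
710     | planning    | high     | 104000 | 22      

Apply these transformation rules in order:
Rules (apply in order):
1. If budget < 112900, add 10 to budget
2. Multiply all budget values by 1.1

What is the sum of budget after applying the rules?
1241966.0

Step 1: Apply Rule 1 - Add 10 to records with budget < 112900
  - 6 records affected: 511000 + (6 × 10) = 511060
  - Unaffected records: 618000
  - Sum after Rule 1: 1129060
Step 2: Apply Rule 2 - Multiply all by 1.1
  - 1129060 × 1.1 = 1241966.0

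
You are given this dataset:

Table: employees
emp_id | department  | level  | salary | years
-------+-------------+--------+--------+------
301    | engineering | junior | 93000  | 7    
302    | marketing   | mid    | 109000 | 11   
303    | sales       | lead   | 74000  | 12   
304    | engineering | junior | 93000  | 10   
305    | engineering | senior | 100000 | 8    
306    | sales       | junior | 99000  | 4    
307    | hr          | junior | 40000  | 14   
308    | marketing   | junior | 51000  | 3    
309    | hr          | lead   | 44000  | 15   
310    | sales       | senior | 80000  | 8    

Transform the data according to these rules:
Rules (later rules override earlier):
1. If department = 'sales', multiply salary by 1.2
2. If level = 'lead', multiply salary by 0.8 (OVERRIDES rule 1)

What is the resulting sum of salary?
795200.0

Step 1: Rule 2 takes priority for records with level = 'lead'
  - 2 records: 118000 × 0.8 = 94400.0
Step 2: Rule 1 applies to remaining records with department = 'sales'
  - 2 records: 179000 × 1.2 = 214800.0
Step 3: Other records unchanged: 486000
Step 4: Final sum = 94400.0 + 214800.0 + 486000 = 795200.0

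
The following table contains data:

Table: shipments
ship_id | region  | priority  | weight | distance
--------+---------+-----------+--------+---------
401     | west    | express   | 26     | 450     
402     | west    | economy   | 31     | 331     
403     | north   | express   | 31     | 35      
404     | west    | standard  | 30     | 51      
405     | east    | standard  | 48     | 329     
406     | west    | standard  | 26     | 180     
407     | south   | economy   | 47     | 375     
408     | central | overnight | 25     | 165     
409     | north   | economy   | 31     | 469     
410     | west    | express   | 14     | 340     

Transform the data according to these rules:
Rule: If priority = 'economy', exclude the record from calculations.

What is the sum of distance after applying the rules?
1550

Step 1: Identify records where priority = 'economy'
Step 2: The excluded records sum to 1175
Step 3: Original total distance = 2725
Step 4: Remaining total = 2725 - 1175 = 1550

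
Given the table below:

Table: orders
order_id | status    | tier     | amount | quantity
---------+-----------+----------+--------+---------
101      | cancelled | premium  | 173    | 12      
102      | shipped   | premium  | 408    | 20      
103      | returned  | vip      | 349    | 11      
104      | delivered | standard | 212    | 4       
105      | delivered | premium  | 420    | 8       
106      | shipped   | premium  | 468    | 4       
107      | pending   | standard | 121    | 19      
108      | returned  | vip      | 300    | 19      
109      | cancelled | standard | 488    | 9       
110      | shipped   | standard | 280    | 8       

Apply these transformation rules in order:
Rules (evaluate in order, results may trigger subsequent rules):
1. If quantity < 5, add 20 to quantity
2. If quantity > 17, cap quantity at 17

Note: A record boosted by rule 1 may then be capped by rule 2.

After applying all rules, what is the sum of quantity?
133

Step 1: Apply rule 1 to records with quantity < 5
  - 2 records get bonus of 20
  - Of these, 2 records then exceed 17 and get capped
Step 2: Apply rule 2 to records with quantity > 17
  - 3 records (original) are capped
Step 3: Calculate final sum = 133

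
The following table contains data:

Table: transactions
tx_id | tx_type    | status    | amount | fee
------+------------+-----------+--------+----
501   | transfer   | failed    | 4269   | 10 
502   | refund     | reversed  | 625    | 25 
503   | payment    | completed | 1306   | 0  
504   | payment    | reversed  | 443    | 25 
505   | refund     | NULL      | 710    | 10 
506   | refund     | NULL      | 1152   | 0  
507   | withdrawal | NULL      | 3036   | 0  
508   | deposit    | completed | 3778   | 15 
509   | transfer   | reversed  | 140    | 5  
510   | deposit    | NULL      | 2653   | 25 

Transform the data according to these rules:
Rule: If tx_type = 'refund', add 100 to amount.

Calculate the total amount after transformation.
18412

Step 1: Count records where tx_type = 'refund': 3
Step 2: Total bonus added: 3 × 100 = 300
Step 3: Original sum of amount: 18112
Step 4: Final sum = 18112 + 300 = 18412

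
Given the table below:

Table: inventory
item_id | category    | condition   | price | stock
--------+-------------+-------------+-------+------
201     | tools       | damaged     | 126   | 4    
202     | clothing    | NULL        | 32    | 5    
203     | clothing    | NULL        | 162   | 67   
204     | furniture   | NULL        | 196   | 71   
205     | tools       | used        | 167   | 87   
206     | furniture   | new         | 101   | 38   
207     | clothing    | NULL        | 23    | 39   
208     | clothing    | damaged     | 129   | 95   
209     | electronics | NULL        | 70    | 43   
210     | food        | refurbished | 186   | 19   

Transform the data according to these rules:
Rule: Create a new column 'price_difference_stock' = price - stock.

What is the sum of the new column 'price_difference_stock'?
724

Step 1: For each record, compute price - stock
Example calculations:
  126 - 4 = 122
  32 - 5 = 27
  162 - 67 = 95
  ...
Step 2: Sum all derived values
Step 3: Total = 724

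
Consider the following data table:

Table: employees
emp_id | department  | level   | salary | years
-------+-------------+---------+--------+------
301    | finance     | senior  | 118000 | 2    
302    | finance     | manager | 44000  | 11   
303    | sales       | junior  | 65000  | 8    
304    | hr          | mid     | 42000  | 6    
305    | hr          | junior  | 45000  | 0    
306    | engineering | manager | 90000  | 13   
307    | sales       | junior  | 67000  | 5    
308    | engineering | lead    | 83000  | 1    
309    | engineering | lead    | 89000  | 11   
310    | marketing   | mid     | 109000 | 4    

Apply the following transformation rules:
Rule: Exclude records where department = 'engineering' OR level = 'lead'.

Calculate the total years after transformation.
36

Step 1: Find records where department = 'engineering' OR level = 'lead'
Step 2: 3 records match, summing to 25
Step 3: Original sum: 61
Step 4: Remaining sum = 61 - 25 = 36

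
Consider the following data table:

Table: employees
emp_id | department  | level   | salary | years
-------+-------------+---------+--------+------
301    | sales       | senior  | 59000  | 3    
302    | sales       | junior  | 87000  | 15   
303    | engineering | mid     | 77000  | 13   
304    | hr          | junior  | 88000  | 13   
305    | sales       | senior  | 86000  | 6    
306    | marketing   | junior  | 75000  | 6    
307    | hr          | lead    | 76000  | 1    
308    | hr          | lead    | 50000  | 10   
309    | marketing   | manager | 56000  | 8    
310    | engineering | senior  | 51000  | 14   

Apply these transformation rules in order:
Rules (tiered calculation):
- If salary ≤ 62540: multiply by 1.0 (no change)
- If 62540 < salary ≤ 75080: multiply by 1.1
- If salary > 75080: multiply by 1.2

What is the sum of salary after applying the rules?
795300.0

Step 1: Tier 1 (salary ≤ 62540): 4 records, sum = 216000 × 1.0 = 216000.0
Step 2: Tier 2 (62540 < salary ≤ 75080): 1 records, sum = 75000 × 1.1 = 82500.0
Step 3: Tier 3 (salary > 75080): 5 records, sum = 414000 × 1.2 = 496800.0
Step 4: Final sum = 216000.0 + 82500.0 + 496800.0 = 795300.0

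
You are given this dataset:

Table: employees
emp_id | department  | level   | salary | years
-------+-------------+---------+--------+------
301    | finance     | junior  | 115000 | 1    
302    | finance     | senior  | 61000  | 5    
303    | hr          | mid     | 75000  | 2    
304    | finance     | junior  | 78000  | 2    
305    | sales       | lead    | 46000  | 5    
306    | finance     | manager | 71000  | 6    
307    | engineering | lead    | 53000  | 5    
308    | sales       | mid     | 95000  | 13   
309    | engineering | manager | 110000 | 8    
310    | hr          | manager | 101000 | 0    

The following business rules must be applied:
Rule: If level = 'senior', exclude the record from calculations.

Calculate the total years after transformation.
42

Step 1: Identify records where level = 'senior'
Step 2: The excluded records sum to 5
Step 3: Original total years = 47
Step 4: Remaining total = 47 - 5 = 42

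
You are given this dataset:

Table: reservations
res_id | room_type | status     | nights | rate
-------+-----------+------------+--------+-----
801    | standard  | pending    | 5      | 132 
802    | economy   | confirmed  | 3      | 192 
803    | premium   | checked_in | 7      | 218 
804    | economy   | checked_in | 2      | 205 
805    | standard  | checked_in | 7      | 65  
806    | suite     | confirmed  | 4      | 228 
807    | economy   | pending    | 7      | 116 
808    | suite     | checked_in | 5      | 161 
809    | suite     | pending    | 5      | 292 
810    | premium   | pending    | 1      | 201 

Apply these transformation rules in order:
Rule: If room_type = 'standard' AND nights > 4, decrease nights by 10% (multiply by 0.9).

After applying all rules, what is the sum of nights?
44.8

Step 1: Find records where room_type = 'standard' AND nights > 4
Step 2: 2 records match, summing to 12
Step 3: After multiplier: 12 × 0.9 = 10.8
Step 4: Unaffected records sum: 34
Step 5: Final sum = 10.8 + 34 = 44.8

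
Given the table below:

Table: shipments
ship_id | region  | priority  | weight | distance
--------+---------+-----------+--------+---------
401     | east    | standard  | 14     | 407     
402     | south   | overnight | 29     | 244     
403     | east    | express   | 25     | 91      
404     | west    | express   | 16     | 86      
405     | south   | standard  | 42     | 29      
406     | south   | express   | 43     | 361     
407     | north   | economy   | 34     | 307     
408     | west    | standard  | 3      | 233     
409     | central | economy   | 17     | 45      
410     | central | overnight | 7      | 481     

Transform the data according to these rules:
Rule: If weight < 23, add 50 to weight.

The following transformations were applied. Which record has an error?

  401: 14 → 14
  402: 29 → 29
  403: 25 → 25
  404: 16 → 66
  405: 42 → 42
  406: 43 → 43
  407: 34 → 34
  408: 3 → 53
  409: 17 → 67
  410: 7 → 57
Record 401 has an error. The correct transformed value should be 64, not 14.

Step 1: Check each record against the rule
Step 2: Record 401 has weight = 14
Step 3: Since 14 < 23, the bonus should have been applied
Step 4: Correct value = 64, but claimed value = 14
Conclusion: Record 401 has the error.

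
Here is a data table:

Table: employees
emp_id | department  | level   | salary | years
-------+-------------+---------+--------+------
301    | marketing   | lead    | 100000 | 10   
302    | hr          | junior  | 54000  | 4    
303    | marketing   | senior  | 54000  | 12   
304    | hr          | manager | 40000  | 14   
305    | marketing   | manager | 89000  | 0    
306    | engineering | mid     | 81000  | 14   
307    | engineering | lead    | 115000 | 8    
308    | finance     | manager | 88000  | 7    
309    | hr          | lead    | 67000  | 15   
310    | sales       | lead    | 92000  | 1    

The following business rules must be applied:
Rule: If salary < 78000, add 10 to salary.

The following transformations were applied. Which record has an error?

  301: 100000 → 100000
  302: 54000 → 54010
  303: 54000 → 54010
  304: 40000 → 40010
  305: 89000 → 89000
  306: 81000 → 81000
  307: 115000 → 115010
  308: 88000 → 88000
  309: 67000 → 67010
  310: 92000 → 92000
Record 307 has an error. The correct transformed value should be 115000, not 115010.

Step 1: Check each record against the rule
Step 2: Record 307 has salary = 115000
Step 3: Since 115000 >= 78000, the bonus should not have been applied
Step 4: Correct value = 115000, but claimed value = 115010
Conclusion: Record 307 has the error.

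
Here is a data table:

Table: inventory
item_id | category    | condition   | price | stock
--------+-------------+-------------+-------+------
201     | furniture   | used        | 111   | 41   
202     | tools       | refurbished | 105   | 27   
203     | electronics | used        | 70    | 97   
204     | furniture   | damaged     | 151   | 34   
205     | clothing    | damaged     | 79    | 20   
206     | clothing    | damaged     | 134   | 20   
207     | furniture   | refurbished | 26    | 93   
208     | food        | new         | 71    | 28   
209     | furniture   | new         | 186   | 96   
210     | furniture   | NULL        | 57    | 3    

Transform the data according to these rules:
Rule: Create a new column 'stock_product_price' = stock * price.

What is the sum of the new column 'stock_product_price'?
46003

Step 1: For each record, compute stock * price
Example calculations:
  41 * 111 = 4551
  27 * 105 = 2835
  97 * 70 = 6790
  ...
Step 2: Sum all derived values
Step 3: Total = 46003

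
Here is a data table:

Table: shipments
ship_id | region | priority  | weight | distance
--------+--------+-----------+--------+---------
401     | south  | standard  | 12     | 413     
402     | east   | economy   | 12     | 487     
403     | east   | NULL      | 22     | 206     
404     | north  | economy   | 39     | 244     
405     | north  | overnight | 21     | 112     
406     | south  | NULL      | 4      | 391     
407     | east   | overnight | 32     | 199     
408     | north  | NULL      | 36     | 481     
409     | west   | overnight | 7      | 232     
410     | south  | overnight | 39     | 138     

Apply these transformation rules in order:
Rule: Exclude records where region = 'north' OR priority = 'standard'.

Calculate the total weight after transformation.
116

Step 1: Find records where region = 'north' OR priority = 'standard'
Step 2: 4 records match, summing to 108
Step 3: Original sum: 224
Step 4: Remaining sum = 224 - 108 = 116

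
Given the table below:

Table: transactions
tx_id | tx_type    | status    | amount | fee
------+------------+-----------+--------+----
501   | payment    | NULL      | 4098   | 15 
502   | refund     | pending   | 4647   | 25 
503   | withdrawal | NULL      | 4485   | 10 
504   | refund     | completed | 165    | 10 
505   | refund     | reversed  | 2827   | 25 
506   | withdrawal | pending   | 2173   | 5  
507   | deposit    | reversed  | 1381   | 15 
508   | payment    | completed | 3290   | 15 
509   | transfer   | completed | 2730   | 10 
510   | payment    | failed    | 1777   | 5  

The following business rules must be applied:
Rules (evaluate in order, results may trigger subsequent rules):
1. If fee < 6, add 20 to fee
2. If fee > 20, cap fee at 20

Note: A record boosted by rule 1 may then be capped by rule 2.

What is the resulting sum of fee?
155

Step 1: Apply rule 1 to records with fee < 6
  - 2 records get bonus of 20
  - Of these, 2 records then exceed 20 and get capped
Step 2: Apply rule 2 to records with fee > 20
  - 2 records (original) are capped
Step 3: Calculate final sum = 155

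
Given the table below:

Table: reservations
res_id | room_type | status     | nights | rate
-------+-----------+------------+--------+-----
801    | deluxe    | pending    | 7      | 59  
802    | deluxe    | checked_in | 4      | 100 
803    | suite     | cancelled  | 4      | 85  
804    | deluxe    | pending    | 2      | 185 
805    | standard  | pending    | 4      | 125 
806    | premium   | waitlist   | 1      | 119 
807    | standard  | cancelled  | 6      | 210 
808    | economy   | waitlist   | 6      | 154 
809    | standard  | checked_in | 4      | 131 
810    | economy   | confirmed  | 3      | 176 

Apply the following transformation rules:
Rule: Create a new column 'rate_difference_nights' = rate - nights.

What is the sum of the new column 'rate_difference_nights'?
1303

Step 1: For each record, compute rate - nights
Example calculations:
  59 - 7 = 52
  100 - 4 = 96
  85 - 4 = 81
  ...
Step 2: Sum all derived values
Step 3: Total = 1303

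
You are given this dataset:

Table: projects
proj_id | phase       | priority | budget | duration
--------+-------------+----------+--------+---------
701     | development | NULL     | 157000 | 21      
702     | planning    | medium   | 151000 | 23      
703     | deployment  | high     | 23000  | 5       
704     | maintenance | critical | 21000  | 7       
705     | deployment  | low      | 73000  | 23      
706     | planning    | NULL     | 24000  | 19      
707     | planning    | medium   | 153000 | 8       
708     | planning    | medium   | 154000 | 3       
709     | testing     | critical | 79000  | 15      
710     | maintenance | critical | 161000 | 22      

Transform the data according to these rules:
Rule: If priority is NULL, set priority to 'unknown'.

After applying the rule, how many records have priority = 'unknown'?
2

Step 1: Count records where priority IS NULL
Step 2: Found 2 records with NULL priority
Step 3: These records will have priority set to 'unknown'
Step 4: Records already having priority = 'unknown': 0
Step 5: Answer: 2 + 0 = 2 records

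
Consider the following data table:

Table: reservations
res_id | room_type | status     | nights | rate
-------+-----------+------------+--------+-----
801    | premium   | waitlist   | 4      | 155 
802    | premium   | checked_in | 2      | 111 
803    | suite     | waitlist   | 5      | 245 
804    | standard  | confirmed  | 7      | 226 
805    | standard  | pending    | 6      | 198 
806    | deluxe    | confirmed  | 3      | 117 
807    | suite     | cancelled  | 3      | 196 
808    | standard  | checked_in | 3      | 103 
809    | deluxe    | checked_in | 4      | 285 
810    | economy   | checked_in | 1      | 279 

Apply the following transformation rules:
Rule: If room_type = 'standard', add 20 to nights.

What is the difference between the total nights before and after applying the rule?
60

Step 1: Original sum of nights = 38
Step 2: 3 records have room_type = 'standard'
Step 3: Each affected record changes by 20
Step 4: Total change = 3 × 20 = 60
Step 5: New sum = 38 + 60 = 98
Step 6: Difference = |98 - 38| = 60
        (Sum increased by 60)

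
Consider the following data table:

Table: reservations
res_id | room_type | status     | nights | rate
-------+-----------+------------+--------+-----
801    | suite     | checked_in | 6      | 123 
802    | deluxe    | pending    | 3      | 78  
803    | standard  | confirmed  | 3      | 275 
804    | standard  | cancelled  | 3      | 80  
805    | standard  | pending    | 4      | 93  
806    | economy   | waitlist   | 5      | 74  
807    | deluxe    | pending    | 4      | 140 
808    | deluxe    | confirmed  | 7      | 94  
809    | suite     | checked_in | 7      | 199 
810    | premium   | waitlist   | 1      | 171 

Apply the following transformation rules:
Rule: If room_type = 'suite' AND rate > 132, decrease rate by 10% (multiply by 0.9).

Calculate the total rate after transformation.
1307.1

Step 1: Find records where room_type = 'suite' AND rate > 132
Step 2: 1 records match, summing to 199
Step 3: After multiplier: 199 × 0.9 = 179.1
Step 4: Unaffected records sum: 1128
Step 5: Final sum = 179.1 + 1128 = 1307.1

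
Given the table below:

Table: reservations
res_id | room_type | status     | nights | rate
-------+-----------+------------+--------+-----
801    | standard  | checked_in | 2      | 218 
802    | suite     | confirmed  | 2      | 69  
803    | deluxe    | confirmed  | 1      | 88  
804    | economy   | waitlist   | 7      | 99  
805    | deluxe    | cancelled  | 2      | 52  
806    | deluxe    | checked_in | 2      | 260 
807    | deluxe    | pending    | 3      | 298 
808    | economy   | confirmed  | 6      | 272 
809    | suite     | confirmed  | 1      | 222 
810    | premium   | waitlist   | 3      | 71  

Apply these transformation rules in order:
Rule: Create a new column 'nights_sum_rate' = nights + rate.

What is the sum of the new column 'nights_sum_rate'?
1678

Step 1: For each record, compute nights + rate
Example calculations:
  2 + 218 = 220
  2 + 69 = 71
  1 + 88 = 89
  ...
Step 2: Sum all derived values
Step 3: Total = 1678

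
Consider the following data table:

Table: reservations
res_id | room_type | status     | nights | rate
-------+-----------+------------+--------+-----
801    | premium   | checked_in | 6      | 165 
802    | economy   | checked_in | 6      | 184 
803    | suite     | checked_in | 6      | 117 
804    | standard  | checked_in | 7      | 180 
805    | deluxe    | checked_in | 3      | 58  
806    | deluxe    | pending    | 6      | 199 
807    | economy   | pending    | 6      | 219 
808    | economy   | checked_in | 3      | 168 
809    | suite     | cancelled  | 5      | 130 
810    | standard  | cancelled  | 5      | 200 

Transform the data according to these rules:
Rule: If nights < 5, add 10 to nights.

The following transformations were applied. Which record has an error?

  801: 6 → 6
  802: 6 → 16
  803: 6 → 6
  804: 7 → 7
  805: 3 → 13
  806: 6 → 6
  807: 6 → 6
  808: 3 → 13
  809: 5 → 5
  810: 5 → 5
Record 802 has an error. The correct transformed value should be 6, not 16.

Step 1: Check each record against the rule
Step 2: Record 802 has nights = 6
Step 3: Since 6 >= 5, the bonus should not have been applied
Step 4: Correct value = 6, but claimed value = 16
Conclusion: Record 802 has the error.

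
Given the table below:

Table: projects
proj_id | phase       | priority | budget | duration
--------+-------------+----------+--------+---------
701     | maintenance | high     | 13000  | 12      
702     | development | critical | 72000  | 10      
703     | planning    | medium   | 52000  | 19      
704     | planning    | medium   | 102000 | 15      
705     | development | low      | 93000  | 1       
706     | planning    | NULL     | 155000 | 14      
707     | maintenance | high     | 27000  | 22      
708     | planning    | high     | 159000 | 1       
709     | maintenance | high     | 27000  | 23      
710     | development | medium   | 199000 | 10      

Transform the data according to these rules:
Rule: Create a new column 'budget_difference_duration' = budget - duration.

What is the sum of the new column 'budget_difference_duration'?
898873

Step 1: For each record, compute budget - duration
Example calculations:
  13000 - 12 = 12988
  72000 - 10 = 71990
  52000 - 19 = 51981
  ...
Step 2: Sum all derived values
Step 3: Total = 898873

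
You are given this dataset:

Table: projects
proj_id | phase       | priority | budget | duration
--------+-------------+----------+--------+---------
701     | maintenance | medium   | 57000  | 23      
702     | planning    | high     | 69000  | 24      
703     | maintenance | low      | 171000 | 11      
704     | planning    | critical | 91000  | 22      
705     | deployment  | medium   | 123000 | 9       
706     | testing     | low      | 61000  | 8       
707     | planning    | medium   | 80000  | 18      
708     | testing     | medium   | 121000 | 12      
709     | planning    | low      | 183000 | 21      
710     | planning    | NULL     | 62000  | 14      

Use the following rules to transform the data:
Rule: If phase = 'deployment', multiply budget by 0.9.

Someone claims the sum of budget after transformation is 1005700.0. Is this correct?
Yes, the result is correct.

Step 1: Calculate the correct sum after transformation
Step 2: Apply multiplier 0.9 to records where phase = 'deployment'
Step 3: Correct result = 1005700.0
Step 4: Claimed result = 1005700.0
Step 5: 1005700.0 = 1005700.0 ✓
Conclusion: The claimed result is correct.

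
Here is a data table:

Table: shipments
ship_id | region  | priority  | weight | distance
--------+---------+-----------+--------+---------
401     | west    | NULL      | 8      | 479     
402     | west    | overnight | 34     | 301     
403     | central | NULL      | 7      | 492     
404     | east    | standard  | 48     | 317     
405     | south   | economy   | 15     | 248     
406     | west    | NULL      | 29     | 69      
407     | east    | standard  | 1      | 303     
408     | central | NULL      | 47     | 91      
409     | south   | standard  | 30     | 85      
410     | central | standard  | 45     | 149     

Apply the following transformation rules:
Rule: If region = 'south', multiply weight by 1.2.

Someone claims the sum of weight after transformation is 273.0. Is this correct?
Yes, the result is correct.

Step 1: Calculate the correct sum after transformation
Step 2: Apply multiplier 1.2 to records where region = 'south'
Step 3: Correct result = 273.0
Step 4: Claimed result = 273.0
Step 5: 273.0 = 273.0 ✓
Conclusion: The claimed result is correct.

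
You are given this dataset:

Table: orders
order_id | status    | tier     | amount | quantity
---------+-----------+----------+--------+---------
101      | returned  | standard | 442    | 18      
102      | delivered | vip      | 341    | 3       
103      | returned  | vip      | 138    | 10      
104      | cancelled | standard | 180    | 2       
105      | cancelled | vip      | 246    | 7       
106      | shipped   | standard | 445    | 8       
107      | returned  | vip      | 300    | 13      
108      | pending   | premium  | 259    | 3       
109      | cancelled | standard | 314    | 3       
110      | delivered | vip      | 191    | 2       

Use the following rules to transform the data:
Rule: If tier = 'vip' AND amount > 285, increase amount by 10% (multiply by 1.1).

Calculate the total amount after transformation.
2920.1

Step 1: Find records where tier = 'vip' AND amount > 285
Step 2: 2 records match, summing to 641
Step 3: After multiplier: 641 × 1.1 = 705.1
Step 4: Unaffected records sum: 2215
Step 5: Final sum = 705.1 + 2215 = 2920.1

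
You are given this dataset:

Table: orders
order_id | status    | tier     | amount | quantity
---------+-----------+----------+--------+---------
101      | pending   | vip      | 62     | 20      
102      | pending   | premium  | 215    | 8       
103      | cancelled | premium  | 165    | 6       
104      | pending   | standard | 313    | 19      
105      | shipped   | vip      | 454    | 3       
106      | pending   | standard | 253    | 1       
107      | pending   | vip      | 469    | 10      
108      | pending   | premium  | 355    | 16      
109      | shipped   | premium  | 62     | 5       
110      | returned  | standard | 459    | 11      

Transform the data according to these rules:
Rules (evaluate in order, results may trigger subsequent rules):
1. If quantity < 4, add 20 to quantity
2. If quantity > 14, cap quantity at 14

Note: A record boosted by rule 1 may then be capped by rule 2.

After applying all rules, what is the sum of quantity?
110

Step 1: Apply rule 1 to records with quantity < 4
  - 2 records get bonus of 20
  - Of these, 2 records then exceed 14 and get capped
Step 2: Apply rule 2 to records with quantity > 14
  - 3 records (original) are capped
Step 3: Calculate final sum = 110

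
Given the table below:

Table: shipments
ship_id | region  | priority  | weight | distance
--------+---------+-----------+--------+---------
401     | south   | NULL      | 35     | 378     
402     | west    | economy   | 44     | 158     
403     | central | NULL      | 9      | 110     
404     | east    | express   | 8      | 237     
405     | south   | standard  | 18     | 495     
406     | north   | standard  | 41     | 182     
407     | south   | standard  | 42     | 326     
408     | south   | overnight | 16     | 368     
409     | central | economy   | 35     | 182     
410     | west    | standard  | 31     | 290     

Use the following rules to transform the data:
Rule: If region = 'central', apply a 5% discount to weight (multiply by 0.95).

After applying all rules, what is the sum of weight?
276.8

Step 1: Records with region = 'central' have total weight = 44
Step 2: Apply multiplier: 44 × 0.95 = 41.8
Step 3: Other records total: 235
Step 4: Final sum = 41.8 + 235 = 276.8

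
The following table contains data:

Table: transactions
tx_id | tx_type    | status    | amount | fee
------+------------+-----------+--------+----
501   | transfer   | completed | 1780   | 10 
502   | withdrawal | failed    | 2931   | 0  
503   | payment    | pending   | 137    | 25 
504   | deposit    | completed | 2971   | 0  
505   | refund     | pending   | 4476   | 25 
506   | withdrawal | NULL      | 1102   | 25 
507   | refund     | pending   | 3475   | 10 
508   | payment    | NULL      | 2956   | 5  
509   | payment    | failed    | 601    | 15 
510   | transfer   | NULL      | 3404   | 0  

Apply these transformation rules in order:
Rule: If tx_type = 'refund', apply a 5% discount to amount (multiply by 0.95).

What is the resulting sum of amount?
23435.45

Step 1: Records with tx_type = 'refund' have total amount = 7951
Step 2: Apply multiplier: 7951 × 0.95 = 7553.45
Step 3: Other records total: 15882
Step 4: Final sum = 7553.45 + 15882 = 23435.45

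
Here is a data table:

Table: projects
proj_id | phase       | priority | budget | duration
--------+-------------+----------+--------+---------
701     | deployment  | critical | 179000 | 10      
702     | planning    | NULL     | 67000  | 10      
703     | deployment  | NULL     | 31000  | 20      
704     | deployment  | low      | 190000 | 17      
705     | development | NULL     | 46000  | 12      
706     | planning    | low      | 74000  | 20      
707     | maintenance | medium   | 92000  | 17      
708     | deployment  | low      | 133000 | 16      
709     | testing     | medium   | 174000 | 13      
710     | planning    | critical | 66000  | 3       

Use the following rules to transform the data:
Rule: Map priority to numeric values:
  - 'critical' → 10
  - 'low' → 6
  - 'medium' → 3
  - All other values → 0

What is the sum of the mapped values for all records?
44

Step 1: Apply mapping to each record
Step 2: Count by status:
  'critical': 2 records × 10 = 20
  'low': 3 records × 6 = 18
  'medium': 2 records × 3 = 6
Step 3: Sum all mapped values = 44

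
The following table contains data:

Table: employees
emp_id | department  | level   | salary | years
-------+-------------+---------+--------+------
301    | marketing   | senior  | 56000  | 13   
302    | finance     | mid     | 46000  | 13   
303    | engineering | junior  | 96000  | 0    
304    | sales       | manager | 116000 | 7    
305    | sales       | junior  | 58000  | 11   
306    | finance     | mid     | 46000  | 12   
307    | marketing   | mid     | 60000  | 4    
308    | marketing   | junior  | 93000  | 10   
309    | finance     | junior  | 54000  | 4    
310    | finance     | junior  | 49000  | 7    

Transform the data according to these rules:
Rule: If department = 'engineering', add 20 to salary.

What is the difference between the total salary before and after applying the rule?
20

Step 1: Original sum of salary = 674000
Step 2: 1 records have department = 'engineering'
Step 3: Each affected record changes by 20
Step 4: Total change = 1 × 20 = 20
Step 5: New sum = 674000 + 20 = 674020
Step 6: Difference = |674020 - 674000| = 20
        (Sum increased by 20)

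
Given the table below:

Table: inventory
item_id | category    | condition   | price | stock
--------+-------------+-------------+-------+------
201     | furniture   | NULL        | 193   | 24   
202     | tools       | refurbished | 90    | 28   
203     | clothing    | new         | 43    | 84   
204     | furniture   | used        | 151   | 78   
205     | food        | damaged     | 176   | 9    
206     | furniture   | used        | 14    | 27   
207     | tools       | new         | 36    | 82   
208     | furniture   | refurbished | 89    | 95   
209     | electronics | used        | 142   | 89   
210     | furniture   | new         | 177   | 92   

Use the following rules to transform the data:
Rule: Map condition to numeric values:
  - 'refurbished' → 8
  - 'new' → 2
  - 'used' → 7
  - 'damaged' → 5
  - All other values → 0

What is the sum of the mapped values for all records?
48

Step 1: Apply mapping to each record
Step 2: Count by status:
  'refurbished': 2 records × 8 = 16
  'new': 3 records × 2 = 6
  'used': 3 records × 7 = 21
  'damaged': 1 records × 5 = 5
Step 3: Sum all mapped values = 48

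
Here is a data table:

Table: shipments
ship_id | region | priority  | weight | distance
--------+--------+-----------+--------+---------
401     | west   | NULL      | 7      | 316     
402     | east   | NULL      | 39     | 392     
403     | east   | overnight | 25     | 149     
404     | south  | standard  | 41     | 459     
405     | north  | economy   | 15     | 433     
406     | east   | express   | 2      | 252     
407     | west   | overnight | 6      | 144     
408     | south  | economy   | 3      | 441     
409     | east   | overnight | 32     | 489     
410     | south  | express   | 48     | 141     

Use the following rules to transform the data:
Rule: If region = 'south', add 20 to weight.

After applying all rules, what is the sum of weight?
278

Step 1: Count records where region = 'south': 3
Step 2: Total bonus added: 3 × 20 = 60
Step 3: Original sum of weight: 218
Step 4: Final sum = 218 + 60 = 278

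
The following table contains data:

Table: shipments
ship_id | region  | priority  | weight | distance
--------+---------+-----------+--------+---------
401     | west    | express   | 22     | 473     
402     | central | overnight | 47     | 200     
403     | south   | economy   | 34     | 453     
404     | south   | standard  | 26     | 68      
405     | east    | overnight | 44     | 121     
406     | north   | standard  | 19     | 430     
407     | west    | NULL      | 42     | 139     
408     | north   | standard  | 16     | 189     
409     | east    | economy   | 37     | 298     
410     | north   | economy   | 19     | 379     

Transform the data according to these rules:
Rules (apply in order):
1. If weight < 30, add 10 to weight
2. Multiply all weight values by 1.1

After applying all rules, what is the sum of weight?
391.6

Step 1: Apply Rule 1 - Add 10 to records with weight < 30
  - 5 records affected: 102 + (5 × 10) = 152
  - Unaffected records: 204
  - Sum after Rule 1: 356
Step 2: Apply Rule 2 - Multiply all by 1.1
  - 356 × 1.1 = 391.6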